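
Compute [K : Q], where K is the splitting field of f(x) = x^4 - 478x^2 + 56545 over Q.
[K : Q] = 4

Solving the quadratic in x^2: x^2 = (478 ± √(478^2 - 4·56545))/2 = (478 ± √2304)/2 = (478 ± 48)/2, giving x^2 = 263 or x^2 = 215. So f(x) = (x^2 - 263)(x^2 - 215) and the roots of f are ±√263, ±√215. Hence the splitting field is K = Q(√263, √215). Since 263 and 215 are distinct squarefree integers > 1, their product 56545 is not a perfect square, so √215 ∉ Q(√263). By the tower law [K:Q] = [Q(√263,√215):Q(√263)] · [Q(√263):Q] = 2 · 2 = 4.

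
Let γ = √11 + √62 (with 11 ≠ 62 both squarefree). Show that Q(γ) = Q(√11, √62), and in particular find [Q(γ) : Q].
[Q(γ) : Q] = 4 (equivalently, Q(γ) = Q(√11, √62))

Obviously Q(γ) ⊆ Q(√11, √62), and [Q(√11, √62):Q] = 4 (since 11, 62 are distinct squarefree integers > 1 with 682 not a perfect square). To show equality we compute the minimal polynomial of γ. From γ = √11 + √62: γ^2 = 11 + 2√(682) + 62 = 73 + 2√(682), so γ^2 - 73 = 2√(682); squaring, (γ^2 - 73)^2 = 4·682, i.e. γ^4 - 146γ^2 + 5329 - 2728 = 0, i.e. γ^4 - 146γ^2 + 2601 = 0. So γ is a root of x^4 - 146x^2 + 2601. This polynomial is irreducible over Q: it has no rational root (each ±√11 ± √62 is irrational), and any factorization into two quadratics over Q would force √(682) ∈ Q (pairing opposite roots) or √11, √62 ∈ Q (other pairings), all impossible. Hence [Q(γ):Q] = 4 = [Q(√11, √62):Q], so Q(γ) = Q(√11, √62).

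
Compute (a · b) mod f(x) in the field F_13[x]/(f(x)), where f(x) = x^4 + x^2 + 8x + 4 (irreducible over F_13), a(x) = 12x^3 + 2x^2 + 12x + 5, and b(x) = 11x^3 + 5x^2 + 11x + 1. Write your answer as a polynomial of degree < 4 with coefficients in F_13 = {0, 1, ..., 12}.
a · b ≡ 12x^3 + 3x^2 + 7x + 9 (mod f(x))

Multiply in F_13[x]: a(x)·b(x) = (12x^3 + 2x^2 + 12x + 5)·(11x^3 + 5x^2 + 11x + 1) = 2x^6 + 4x^5 + x^4 + 6x^3 + 3x^2 + 2x + 5. This has degree ≥ 4, so divide by f(x) over F_13: 2x^6 + 4x^5 + x^4 + 6x^3 + 3x^2 + 2x + 5 = (2x^2 + 4x + 12)·(x^4 + x^2 + 8x + 4) + (12x^3 + 3x^2 + 7x + 9). Hence a·b ≡ 12x^3 + 3x^2 + 7x + 9 (mod f). (F_13[x]/(f) is a field with 13^4 = 28561 elements since f is irreducible of degree 4.)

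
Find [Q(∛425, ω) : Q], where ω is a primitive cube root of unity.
[Q(∛425, ω) : Q] = 6

[Q(∛425):Q] = 3 (min poly x^3 - 425, irreducible since 425 is not a perfect cube). [Q(ω):Q] = 2 (min poly x^2 + x + 1). Since Q(∛425) ⊂ R and ω ∉ R, we have ω ∉ Q(∛425), so x^2 + x + 1 remains irreducible over Q(∛425) and [Q(∛425, ω) : Q(∛425)] = 2. By the tower law, [Q(∛425, ω) : Q] = 3 · 2 = 6. (In fact Q(∛425, ω) is the splitting field of x^3 - 425 over Q.)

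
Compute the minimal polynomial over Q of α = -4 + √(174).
m_α(x) = x^2 + 8x - 158

From α + 4 = √(174), squaring gives (α + 4)^2 = 174, i.e. α^2 + 8α + 16 = 174, so α^2 + 8α - 158 = 0. The discriminant of x^2 + 8x - 158 is (8)^2 - 4·(-158) = 64 + 632 = 696, and 4·(174) is not a perfect square in Q since 174 is squarefree and ≠ 1. Hence x^2 + 8x - 158 is irreducible over Q and is the minimal polynomial of α.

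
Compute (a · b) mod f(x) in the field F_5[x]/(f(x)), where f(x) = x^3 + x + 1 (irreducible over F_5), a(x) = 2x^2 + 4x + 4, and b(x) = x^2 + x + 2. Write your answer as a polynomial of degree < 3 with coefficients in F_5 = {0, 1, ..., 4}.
a · b ≡ 4x + 2 (mod f(x))

Multiply in F_5[x]: a(x)·b(x) = (2x^2 + 4x + 4)·(x^2 + x + 2) = 2x^4 + x^3 + 2x^2 + 2x + 3. This has degree ≥ 3, so divide by f(x) over F_5: 2x^4 + x^3 + 2x^2 + 2x + 3 = (2x + 1)·(x^3 + x + 1) + (4x + 2). Hence a·b ≡ 4x + 2 (mod f). (F_5[x]/(f) is a field with 5^3 = 125 elements since f is irreducible of degree 3.)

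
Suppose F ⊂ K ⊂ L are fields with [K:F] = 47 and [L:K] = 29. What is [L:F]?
[L:F] = 1363

The tower law says that for any tower of field extensions F ⊂ K ⊂ L with finite degrees, [L:F] = [L:K] · [K:F]. Here this gives [L:F] = 29 · 47 = 1363.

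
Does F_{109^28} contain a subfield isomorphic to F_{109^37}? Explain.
No: F_{109^37} is not a subfield of F_{109^28}

F_{p^m} embeds in F_{p^n} iff m | n. Here 37 ∤ 28 (since 28 = 0·37 + 28 with remainder 28 ≠ 0), so F_{109^37} is not a subfield of F_{109^28}. Equivalently: if it were, the tower law would give 37 = [F_{109^37}:F_109] dividing [F_{109^28}:F_109] = 28, contradiction.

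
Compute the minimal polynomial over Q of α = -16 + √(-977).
m_α(x) = x^2 + 32x + 1233

From α + 16 = √(-977), squaring gives (α + 16)^2 = -977, i.e. α^2 + 32α + 256 = -977, so α^2 + 32α + 1233 = 0. The discriminant of x^2 + 32x + 1233 is (32)^2 - 4·(1233) = 1024 - 4932 = -3908, and 4·(-977) is not a perfect square in Q since -977 is squarefree and ≠ 1. Hence x^2 + 32x + 1233 is irreducible over Q and is the minimal polynomial of α.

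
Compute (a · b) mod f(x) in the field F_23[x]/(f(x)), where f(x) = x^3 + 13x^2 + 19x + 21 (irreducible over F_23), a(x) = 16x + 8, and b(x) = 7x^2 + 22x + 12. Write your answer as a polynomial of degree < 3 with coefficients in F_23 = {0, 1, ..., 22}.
a · b ≡ 10x^2 + 11x + 21 (mod f(x))

Multiply in F_23[x]: a(x)·b(x) = (16x + 8)·(7x^2 + 22x + 12) = 20x^3 + 17x^2 + 4. This has degree ≥ 3, so divide by f(x) over F_23: 20x^3 + 17x^2 + 4 = (20)·(x^3 + 13x^2 + 19x + 21) + (10x^2 + 11x + 21). Hence a·b ≡ 10x^2 + 11x + 21 (mod f). (F_23[x]/(f) is a field with 23^3 = 12167 elements since f is irreducible of degree 3.)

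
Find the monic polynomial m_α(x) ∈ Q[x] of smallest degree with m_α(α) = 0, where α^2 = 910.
m_α(x) = x^2 - 910

α satisfies α^2 - 910 = 0, so x^2 - 910 annihilates α. Since d = 910 is squarefree and ≠ 1, it is not a perfect square in Q, so x^2 - 910 has no rational root and is therefore irreducible over Q (a degree-2 polynomial over a field is irreducible iff it has no root). Hence m_α(x) = x^2 - 910.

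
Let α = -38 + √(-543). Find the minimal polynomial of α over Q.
m_α(x) = x^2 + 76x + 1987

From α + 38 = √(-543), squaring gives (α + 38)^2 = -543, i.e. α^2 + 76α + 1444 = -543, so α^2 + 76α + 1987 = 0. The discriminant of x^2 + 76x + 1987 is (76)^2 - 4·(1987) = 5776 - 7948 = -2172, and 4·(-543) is not a perfect square in Q since -543 is squarefree and ≠ 1. Hence x^2 + 76x + 1987 is irreducible over Q and is the minimal polynomial of α.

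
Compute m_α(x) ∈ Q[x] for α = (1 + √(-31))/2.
m_α(x) = x^2 - x + 8

From 2α - 1 = √(-31), squaring gives (2α - 1)^2 = -31, i.e. 4α^2 - 4α + 1 = -31, so α^2 - α + (1 + 31)/4 = 0. Since -31 ≡ 1 (mod 4), (1 + 31)/4 = 8 ∈ Z. The polynomial x^2 - x + 8 has discriminant 1 - 4·(8) = -31, which is not a perfect square in Q (d = -31 is squarefree and ≠ 1), so x^2 - x + 8 is irreducible over Q. It is the minimal polynomial of α.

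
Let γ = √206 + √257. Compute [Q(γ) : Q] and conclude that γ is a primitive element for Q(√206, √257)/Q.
[Q(γ) : Q] = 4 (equivalently, Q(γ) = Q(√206, √257))

Obviously Q(γ) ⊆ Q(√206, √257), and [Q(√206, √257):Q] = 4 (since 206, 257 are distinct squarefree integers > 1 with 52942 not a perfect square). To show equality we compute the minimal polynomial of γ. From γ = √206 + √257: γ^2 = 206 + 2√(52942) + 257 = 463 + 2√(52942), so γ^2 - 463 = 2√(52942); squaring, (γ^2 - 463)^2 = 4·52942, i.e. γ^4 - 926γ^2 + 214369 - 211768 = 0, i.e. γ^4 - 926γ^2 + 2601 = 0. So γ is a root of x^4 - 926x^2 + 2601. This polynomial is irreducible over Q: it has no rational root (each ±√206 ± √257 is irrational), and any factorization into two quadratics over Q would force √(52942) ∈ Q (pairing opposite roots) or √206, √257 ∈ Q (other pairings), all impossible. Hence [Q(γ):Q] = 4 = [Q(√206, √257):Q], so Q(γ) = Q(√206, √257).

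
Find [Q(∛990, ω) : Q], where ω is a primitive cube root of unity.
[Q(∛990, ω) : Q] = 6

[Q(∛990):Q] = 3 (min poly x^3 - 990, irreducible since 990 is not a perfect cube). [Q(ω):Q] = 2 (min poly x^2 + x + 1). Since Q(∛990) ⊂ R and ω ∉ R, we have ω ∉ Q(∛990), so x^2 + x + 1 remains irreducible over Q(∛990) and [Q(∛990, ω) : Q(∛990)] = 2. By the tower law, [Q(∛990, ω) : Q] = 3 · 2 = 6. (In fact Q(∛990, ω) is the splitting field of x^3 - 990 over Q.)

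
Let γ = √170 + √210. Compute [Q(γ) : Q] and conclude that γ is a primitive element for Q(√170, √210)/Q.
[Q(γ) : Q] = 4 (equivalently, Q(γ) = Q(√170, √210))

Obviously Q(γ) ⊆ Q(√170, √210), and [Q(√170, √210):Q] = 4 (since 170, 210 are distinct squarefree integers > 1 with 35700 not a perfect square). To show equality we compute the minimal polynomial of γ. From γ = √170 + √210: γ^2 = 170 + 2√(35700) + 210 = 380 + 2√(35700), so γ^2 - 380 = 2√(35700); squaring, (γ^2 - 380)^2 = 4·35700, i.e. γ^4 - 760γ^2 + 144400 - 142800 = 0, i.e. γ^4 - 760γ^2 + 1600 = 0. So γ is a root of x^4 - 760x^2 + 1600. This polynomial is irreducible over Q: it has no rational root (each ±√170 ± √210 is irrational), and any factorization into two quadratics over Q would force √(35700) ∈ Q (pairing opposite roots) or √170, √210 ∈ Q (other pairings), all impossible. Hence [Q(γ):Q] = 4 = [Q(√170, √210):Q], so Q(γ) = Q(√170, √210).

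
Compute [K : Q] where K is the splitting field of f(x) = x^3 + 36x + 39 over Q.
[K : Q] = 6

By the rational root test, any rational root of the monic integer polynomial f(x) = x^3 + 36x + 39 must be an integer dividing the constant term 39, i.e. one of ±{1, 3, 13, 39}. Evaluating: f(1) = 76, f(-1) = 2, f(3) = 174, f(-3) = -96, f(13) = 2704, f(-13) = -2626, f(39) = 60762, f(-39) = -60684; none is 0, so f has no rational root and is therefore irreducible over Q (a cubic with no linear factor over a field is irreducible). For an irreducible cubic, the Galois group is A_3 or S_3 according as the discriminant disc(f) = -4a^3 - 27b^2 = -4·(36)^3 - 27·(39)^2 = -227691 is or is not a square in Q. Here disc(f) = -227691 is not a perfect square in Q, so the Galois group of f over Q is not contained in A_3 and must be all of S_3. The splitting field has degree |S_3| = 6 over Q, so [K : Q] = 6.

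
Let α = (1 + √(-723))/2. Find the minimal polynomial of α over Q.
m_α(x) = x^2 - x + 181

From 2α - 1 = √(-723), squaring gives (2α - 1)^2 = -723, i.e. 4α^2 - 4α + 1 = -723, so α^2 - α + (1 + 723)/4 = 0. Since -723 ≡ 1 (mod 4), (1 + 723)/4 = 181 ∈ Z. The polynomial x^2 - x + 181 has discriminant 1 - 4·(181) = -723, which is not a perfect square in Q (d = -723 is squarefree and ≠ 1), so x^2 - x + 181 is irreducible over Q. It is the minimal polynomial of α.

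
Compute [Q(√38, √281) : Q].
[Q(√38, √281) : Q] = 4

[Q(√38):Q] = 2 (min poly x^2 - 38, irreducible since 38 is squarefree > 1). For the top step, suppose √281 ∈ Q(√38), say √281 = c + d√38 with c, d ∈ Q. Squaring: 281 = c^2 + 38d^2 + 2cd√38. Since √38 ∉ Q this forces 2cd = 0. If d = 0 then √281 = c ∈ Q, contradicting 281 squarefree > 1. If c = 0 then 281 = 38d^2, so 38·281 = (38d)^2 is a perfect square in Q — but 38·281 = 10678 is not a perfect square (since 38 and 281 are distinct squarefree integers). Contradiction. Hence √281 ∉ Q(√38), so x^2 - 281 stays irreducible over Q(√38) and [Q(√38, √281) : Q(√38)] = 2. By the tower law, [Q(√38, √281) : Q] = 2 · 2 = 4.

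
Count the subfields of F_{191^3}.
F_{191^3} has 2 subfields

The subfields of F_{p^n} are exactly the fields F_{p^d} for d | n (each is the fixed field of the unique index-d subgroup of Gal(F_{p^n}/F_p) ≅ Z/nZ). The divisors of n = 3 are {1, 3}, giving 2 subfields: F_{191^1}, F_{191^3}.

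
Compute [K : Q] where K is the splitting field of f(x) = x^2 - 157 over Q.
[K : Q] = 2

f(x) = x^2 - 157 factors as (x - √157)(x + √157). The splitting field is K = Q(√157). Since 157 is squarefree and > 1, it is not a perfect square, so x^2 - 157 is irreducible over Q and [Q(√157) : Q] = 2. Hence [K : Q] = 2.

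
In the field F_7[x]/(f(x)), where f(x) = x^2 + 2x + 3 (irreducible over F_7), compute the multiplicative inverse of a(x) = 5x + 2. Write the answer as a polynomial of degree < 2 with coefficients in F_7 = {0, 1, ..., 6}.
a(x)^(-1) ≡ 3x + 2 (mod f(x))

Since f is irreducible over F_7, F_7[x]/(f) is a field and a(x) ≠ 0 has an inverse. Apply the extended Euclidean algorithm to f(x) and a(x) in F_7[x]: f(x) = (3x + 2)·a(x) + (6). The last nonzero remainder is the constant 6 = gcd(f, a) in F_7. Back-substituting through the division chain expresses 6 = s(x)·a(x) + t(x)·f(x) with s(x) ≡ 4x + 5 (mod f), so (4x + 5)·a(x) ≡ 6 (mod f). Multiplying by 6^(-1) ≡ 6 in F_7 gives a(x)^(-1) ≡ 6·(4x + 5) ≡ 3x + 2 (mod f). Check: (5x + 2)·(3x + 2) = x^2 + 2x + 4 ≡ 1 (mod x^2 + 2x + 3).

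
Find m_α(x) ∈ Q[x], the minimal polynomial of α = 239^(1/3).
m_α(x) = x^3 - 239

α satisfies α^3 = 239, so x^3 - 239 annihilates α. By the rational root test, a rational root p/q (in lowest terms) of x^3 - 239 would satisfy p^3 = 239 q^3, forcing q = 1 and p^3 = 239; but 239 is not a perfect cube, contradiction. A monic cubic over Q with no rational root is irreducible (any nontrivial factorization would include a linear factor). Hence x^3 - 239 is the minimal polynomial of α, and in particular [Q(α):Q] = 3.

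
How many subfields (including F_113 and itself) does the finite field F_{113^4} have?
F_{113^4} has 3 subfields

The subfields of F_{p^n} are exactly the fields F_{p^d} for d | n (each is the fixed field of the unique index-d subgroup of Gal(F_{p^n}/F_p) ≅ Z/nZ). The divisors of n = 4 are {1, 2, 4}, giving 3 subfields: F_{113^1}, F_{113^2}, F_{113^4}.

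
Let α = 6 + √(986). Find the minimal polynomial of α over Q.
m_α(x) = x^2 - 12x - 950

From α - 6 = √(986), squaring gives (α - 6)^2 = 986, i.e. α^2 - 12α + 36 = 986, so α^2 - 12α - 950 = 0. The discriminant of x^2 - 12x - 950 is (-12)^2 - 4·(-950) = 144 + 3800 = 3944, and 4·(986) is not a perfect square in Q since 986 is squarefree and ≠ 1. Hence x^2 - 12x - 950 is irreducible over Q and is the minimal polynomial of α.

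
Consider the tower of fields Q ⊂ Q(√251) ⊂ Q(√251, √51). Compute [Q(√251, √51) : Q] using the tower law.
[Q(√251, √51) : Q] = 4

[Q(√251):Q] = 2 (min poly x^2 - 251, irreducible since 251 is squarefree > 1). For the top step, suppose √51 ∈ Q(√251), say √51 = c + d√251 with c, d ∈ Q. Squaring: 51 = c^2 + 251d^2 + 2cd√251. Since √251 ∉ Q this forces 2cd = 0. If d = 0 then √51 = c ∈ Q, contradicting 51 squarefree > 1. If c = 0 then 51 = 251d^2, so 251·51 = (251d)^2 is a perfect square in Q — but 251·51 = 12801 is not a perfect square (since 251 and 51 are distinct squarefree integers). Contradiction. Hence √51 ∉ Q(√251), so x^2 - 51 stays irreducible over Q(√251) and [Q(√251, √51) : Q(√251)] = 2. By the tower law, [Q(√251, √51) : Q] = 2 · 2 = 4.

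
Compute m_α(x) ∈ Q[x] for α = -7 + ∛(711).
m_α(x) = x^3 + 21x^2 + 147x - 368

Set β = α + 7 = ∛(711), so β^3 = 711. Then (α + 7)^3 - 711 = 0, i.e. α is a root of g(x) = (x + 7)^3 - 711 = x^3 + 21x^2 + 147x - 368. Since g(x) = h(x + 7) where h(x) = x^3 - 711, and h is irreducible over Q (because 711 is not a perfect cube, so h has no rational root, and a monic cubic with no rational root is irreducible), g is also irreducible (irreducibility is preserved under the substitution x → x + 7). Hence m_α(x) = x^3 + 21x^2 + 147x - 368.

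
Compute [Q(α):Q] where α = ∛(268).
[Q(α):Q] = 3

The minimal polynomial of α is x^3 - 268, irreducible over Q since 268 is not a perfect cube (so x^3 - 268 has no rational root). Hence [Q(α):Q] = deg(m_α) = 3.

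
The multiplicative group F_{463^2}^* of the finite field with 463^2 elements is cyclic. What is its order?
|F_{463^2}^*| = 214368

F_{463^2} has 463^2 = 214369 elements; its multiplicative group consists of all nonzero elements, so |F_{463^2}^*| = 214369 - 1 = 214368. (It is cyclic since any finite subgroup of the multiplicative group of a field is cyclic.)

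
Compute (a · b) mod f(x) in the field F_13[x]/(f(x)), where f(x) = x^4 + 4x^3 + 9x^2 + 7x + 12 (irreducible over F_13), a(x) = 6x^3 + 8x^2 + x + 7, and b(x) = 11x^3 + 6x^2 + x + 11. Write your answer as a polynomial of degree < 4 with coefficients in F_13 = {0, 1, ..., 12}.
a · b ≡ 12x^3 + x^2 + 12x + 4 (mod f(x))

Multiply in F_13[x]: a(x)·b(x) = (6x^3 + 8x^2 + x + 7)·(11x^3 + 6x^2 + x + 11) = x^6 + 7x^5 + x^3 + x^2 + 5x + 12. This has degree ≥ 4, so divide by f(x) over F_13: x^6 + 7x^5 + x^3 + x^2 + 5x + 12 = (x^2 + 3x + 5)·(x^4 + 4x^3 + 9x^2 + 7x + 12) + (12x^3 + x^2 + 12x + 4). Hence a·b ≡ 12x^3 + x^2 + 12x + 4 (mod f). (F_13[x]/(f) is a field with 13^4 = 28561 elements since f is irreducible of degree 4.)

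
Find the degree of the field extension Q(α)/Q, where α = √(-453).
[Q(α):Q] = 2

[Q(α):Q] equals the degree of the minimal polynomial of α. Here α^2 = -453 and x^2 + 453 is irreducible (d = -453 is squarefree, ≠ 1, hence not a square), so deg(m_α) = 2. Thus [Q(α):Q] = 2.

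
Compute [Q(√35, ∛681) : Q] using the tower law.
[Q(√35, ∛681) : Q] = 6

Let L = Q(√35, ∛681). Since Q(√35) ⊂ L and [Q(√35):Q] = 2, the tower law gives 2 | [L:Q]. Likewise Q(∛681) ⊂ L with [Q(∛681):Q] = 3 (because 681 is not a perfect cube), so 3 | [L:Q]. As gcd(2,3) = 1, [L:Q] is divisible by 6. Conversely L is generated over Q by √35 and ∛681, so [L:Q] ≤ 2·3 = 6. Therefore [Q(√35, ∛681) : Q] = 6.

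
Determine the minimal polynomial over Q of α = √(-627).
m_α(x) = x^2 + 627

α satisfies α^2 + 627 = 0, so x^2 + 627 annihilates α. Since d = -627 is squarefree and ≠ 1, it is not a perfect square in Q, so x^2 + 627 has no rational root and is therefore irreducible over Q (a degree-2 polynomial over a field is irreducible iff it has no root). Hence m_α(x) = x^2 + 627.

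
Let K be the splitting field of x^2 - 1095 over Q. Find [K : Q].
[K : Q] = 2

f(x) = x^2 - 1095 factors as (x - √1095)(x + √1095). The splitting field is K = Q(√1095). Since 1095 is squarefree and > 1, it is not a perfect square, so x^2 - 1095 is irreducible over Q and [Q(√1095) : Q] = 2. Hence [K : Q] = 2.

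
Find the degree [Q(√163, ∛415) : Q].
[Q(√163, ∛415) : Q] = 6

Let L = Q(√163, ∛415). Since Q(√163) ⊂ L and [Q(√163):Q] = 2, the tower law gives 2 | [L:Q]. Likewise Q(∛415) ⊂ L with [Q(∛415):Q] = 3 (because 415 is not a perfect cube), so 3 | [L:Q]. As gcd(2,3) = 1, [L:Q] is divisible by 6. Conversely L is generated over Q by √163 and ∛415, so [L:Q] ≤ 2·3 = 6. Therefore [Q(√163, ∛415) : Q] = 6.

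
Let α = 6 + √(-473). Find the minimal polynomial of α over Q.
m_α(x) = x^2 - 12x + 509

From α - 6 = √(-473), squaring gives (α - 6)^2 = -473, i.e. α^2 - 12α + 36 = -473, so α^2 - 12α + 509 = 0. The discriminant of x^2 - 12x + 509 is (-12)^2 - 4·(509) = 144 - 2036 = -1892, and 4·(-473) is not a perfect square in Q since -473 is squarefree and ≠ 1. Hence x^2 - 12x + 509 is irreducible over Q and is the minimal polynomial of α.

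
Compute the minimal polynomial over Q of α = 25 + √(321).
m_α(x) = x^2 - 50x + 304

From α - 25 = √(321), squaring gives (α - 25)^2 = 321, i.e. α^2 - 50α + 625 = 321, so α^2 - 50α + 304 = 0. The discriminant of x^2 - 50x + 304 is (-50)^2 - 4·(304) = 2500 - 1216 = 1284, and 4·(321) is not a perfect square in Q since 321 is squarefree and ≠ 1. Hence x^2 - 50x + 304 is irreducible over Q and is the minimal polynomial of α.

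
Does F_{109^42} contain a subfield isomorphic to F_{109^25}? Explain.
No: F_{109^25} is not a subfield of F_{109^42}

F_{p^m} embeds in F_{p^n} iff m | n. Here 25 ∤ 42 (since 42 = 1·25 + 17 with remainder 17 ≠ 0), so F_{109^25} is not a subfield of F_{109^42}. Equivalently: if it were, the tower law would give 25 = [F_{109^25}:F_109] dividing [F_{109^42}:F_109] = 42, contradiction.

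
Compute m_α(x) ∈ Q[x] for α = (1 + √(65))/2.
m_α(x) = x^2 - x - 16

From 2α - 1 = √(65), squaring gives (2α - 1)^2 = 65, i.e. 4α^2 - 4α + 1 = 65, so α^2 - α + (1 - 65)/4 = 0. Since 65 ≡ 1 (mod 4), (1 - 65)/4 = -16 ∈ Z. The polynomial x^2 - x - 16 has discriminant 1 - 4·(-16) = 65, which is not a perfect square in Q (d = 65 is squarefree and ≠ 1), so x^2 - x - 16 is irreducible over Q. It is the minimal polynomial of α.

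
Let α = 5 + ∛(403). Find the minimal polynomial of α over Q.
m_α(x) = x^3 - 15x^2 + 75x - 528

Set β = α - 5 = ∛(403), so β^3 = 403. Then (α - 5)^3 - 403 = 0, i.e. α is a root of g(x) = (x - 5)^3 - 403 = x^3 - 15x^2 + 75x - 528. Since g(x) = h(x - 5) where h(x) = x^3 - 403, and h is irreducible over Q (because 403 is not a perfect cube, so h has no rational root, and a monic cubic with no rational root is irreducible), g is also irreducible (irreducibility is preserved under the substitution x → x - 5). Hence m_α(x) = x^3 - 15x^2 + 75x - 528.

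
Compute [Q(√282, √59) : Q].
[Q(√282, √59) : Q] = 4

[Q(√282):Q] = 2 (min poly x^2 - 282, irreducible since 282 is squarefree > 1). For the top step, suppose √59 ∈ Q(√282), say √59 = c + d√282 with c, d ∈ Q. Squaring: 59 = c^2 + 282d^2 + 2cd√282. Since √282 ∉ Q this forces 2cd = 0. If d = 0 then √59 = c ∈ Q, contradicting 59 squarefree > 1. If c = 0 then 59 = 282d^2, so 282·59 = (282d)^2 is a perfect square in Q — but 282·59 = 16638 is not a perfect square (since 282 and 59 are distinct squarefree integers). Contradiction. Hence √59 ∉ Q(√282), so x^2 - 59 stays irreducible over Q(√282) and [Q(√282, √59) : Q(√282)] = 2. By the tower law, [Q(√282, √59) : Q] = 2 · 2 = 4.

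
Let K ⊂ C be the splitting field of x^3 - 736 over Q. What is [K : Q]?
[K : Q] = 6

The roots of x^3 - 736 are ∛736, ω∛736, ω^2∛736 where ω = e^(2πi/3) is a primitive cube root of unity, so K = Q(∛736, ω). Now [Q(∛736):Q] = 3 (since 736 is not a perfect cube, x^3 - 736 is irreducible) and [Q(ω):Q] = 2. Both 2 and 3 divide [K:Q], and [K:Q] ≤ 3·2 = 6, so [K:Q] = 6. (Equivalently: Q(∛736) ⊂ R but ω ∉ R, so [K : Q(∛736)] = 2.)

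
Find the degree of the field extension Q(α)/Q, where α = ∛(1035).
[Q(α):Q] = 3

The minimal polynomial of α is x^3 - 1035, irreducible over Q since 1035 is not a perfect cube (so x^3 - 1035 has no rational root). Hence [Q(α):Q] = deg(m_α) = 3.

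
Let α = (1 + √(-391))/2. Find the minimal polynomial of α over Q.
m_α(x) = x^2 - x + 98

From 2α - 1 = √(-391), squaring gives (2α - 1)^2 = -391, i.e. 4α^2 - 4α + 1 = -391, so α^2 - α + (1 + 391)/4 = 0. Since -391 ≡ 1 (mod 4), (1 + 391)/4 = 98 ∈ Z. The polynomial x^2 - x + 98 has discriminant 1 - 4·(98) = -391, which is not a perfect square in Q (d = -391 is squarefree and ≠ 1), so x^2 - x + 98 is irreducible over Q. It is the minimal polynomial of α.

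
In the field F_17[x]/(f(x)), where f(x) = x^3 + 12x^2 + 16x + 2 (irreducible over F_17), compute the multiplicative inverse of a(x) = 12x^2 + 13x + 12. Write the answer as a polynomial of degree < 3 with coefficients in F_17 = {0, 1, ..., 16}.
a(x)^(-1) ≡ 13x^2 + 4x + 9 (mod f(x))

Since f is irreducible over F_17, F_17[x]/(f) is a field and a(x) ≠ 0 has an inverse. Apply the extended Euclidean algorithm to f(x) and a(x) in F_17[x]: f(x) = (10x + 10)·a(x) + (4x + 1);  a(x) = (3x + 11)·(4x + 1) + (1). The last nonzero remainder is the constant 1 = gcd(f, a) in F_17. Back-substituting through the division chain expresses 1 = s(x)·a(x) + t(x)·f(x) with s(x) ≡ 13x^2 + 4x + 9 (mod f), so a(x)^(-1) ≡ s(x) = 13x^2 + 4x + 9 (mod f). Check: (12x^2 + 13x + 12)·(13x^2 + 4x + 9) = 3x^4 + 13x^3 + 10x^2 + 12x + 6 ≡ 1 (mod x^3 + 12x^2 + 16x + 2).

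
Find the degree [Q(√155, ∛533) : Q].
[Q(√155, ∛533) : Q] = 6

Let L = Q(√155, ∛533). Since Q(√155) ⊂ L and [Q(√155):Q] = 2, the tower law gives 2 | [L:Q]. Likewise Q(∛533) ⊂ L with [Q(∛533):Q] = 3 (because 533 is not a perfect cube), so 3 | [L:Q]. As gcd(2,3) = 1, [L:Q] is divisible by 6. Conversely L is generated over Q by √155 and ∛533, so [L:Q] ≤ 2·3 = 6. Therefore [Q(√155, ∛533) : Q] = 6.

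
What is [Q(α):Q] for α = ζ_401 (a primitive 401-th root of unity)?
[Q(α):Q] = 400

The minimal polynomial of ζ_401 over Q is the 401-th cyclotomic polynomial Φ_401(x), which is irreducible over Q and has degree φ(401) = 400. Hence [Q(α):Q] = φ(401) = 400.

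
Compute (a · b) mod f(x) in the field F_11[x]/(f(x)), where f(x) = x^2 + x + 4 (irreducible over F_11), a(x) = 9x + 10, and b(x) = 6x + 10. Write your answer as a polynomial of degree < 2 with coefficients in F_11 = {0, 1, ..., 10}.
a · b ≡ 8x + 5 (mod f(x))

Multiply in F_11[x]: a(x)·b(x) = (9x + 10)·(6x + 10) = 10x^2 + 7x + 1. This has degree ≥ 2, so divide by f(x) over F_11: 10x^2 + 7x + 1 = (10)·(x^2 + x + 4) + (8x + 5). Hence a·b ≡ 8x + 5 (mod f). (F_11[x]/(f) is a field with 11^2 = 121 elements since f is irreducible of degree 2.)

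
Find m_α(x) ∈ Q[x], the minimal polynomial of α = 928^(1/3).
m_α(x) = x^3 - 928

α satisfies α^3 = 928, so x^3 - 928 annihilates α. By the rational root test, a rational root p/q (in lowest terms) of x^3 - 928 would satisfy p^3 = 928 q^3, forcing q = 1 and p^3 = 928; but 928 is not a perfect cube, contradiction. A monic cubic over Q with no rational root is irreducible (any nontrivial factorization would include a linear factor). Hence x^3 - 928 is the minimal polynomial of α, and in particular [Q(α):Q] = 3.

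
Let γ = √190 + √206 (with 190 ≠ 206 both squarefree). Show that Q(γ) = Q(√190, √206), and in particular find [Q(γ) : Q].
[Q(γ) : Q] = 4 (equivalently, Q(γ) = Q(√190, √206))

Obviously Q(γ) ⊆ Q(√190, √206), and [Q(√190, √206):Q] = 4 (since 190, 206 are distinct squarefree integers > 1 with 39140 not a perfect square). To show equality we compute the minimal polynomial of γ. From γ = √190 + √206: γ^2 = 190 + 2√(39140) + 206 = 396 + 2√(39140), so γ^2 - 396 = 2√(39140); squaring, (γ^2 - 396)^2 = 4·39140, i.e. γ^4 - 792γ^2 + 156816 - 156560 = 0, i.e. γ^4 - 792γ^2 + 256 = 0. So γ is a root of x^4 - 792x^2 + 256. This polynomial is irreducible over Q: it has no rational root (each ±√190 ± √206 is irrational), and any factorization into two quadratics over Q would force √(39140) ∈ Q (pairing opposite roots) or √190, √206 ∈ Q (other pairings), all impossible. Hence [Q(γ):Q] = 4 = [Q(√190, √206):Q], so Q(γ) = Q(√190, √206).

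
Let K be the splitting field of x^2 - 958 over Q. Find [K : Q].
[K : Q] = 2

f(x) = x^2 - 958 factors as (x - √958)(x + √958). The splitting field is K = Q(√958). Since 958 is squarefree and > 1, it is not a perfect square, so x^2 - 958 is irreducible over Q and [Q(√958) : Q] = 2. Hence [K : Q] = 2.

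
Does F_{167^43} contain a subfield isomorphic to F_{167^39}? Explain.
No: F_{167^39} is not a subfield of F_{167^43}

F_{p^m} embeds in F_{p^n} iff m | n. Here 39 ∤ 43 (since 43 = 1·39 + 4 with remainder 4 ≠ 0), so F_{167^39} is not a subfield of F_{167^43}. Equivalently: if it were, the tower law would give 39 = [F_{167^39}:F_167] dividing [F_{167^43}:F_167] = 43, contradiction.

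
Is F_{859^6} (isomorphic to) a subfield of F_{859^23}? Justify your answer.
No: F_{859^6} is not a subfield of F_{859^23}

F_{p^m} embeds in F_{p^n} iff m | n. Here 6 ∤ 23 (since 23 = 3·6 + 5 with remainder 5 ≠ 0), so F_{859^6} is not a subfield of F_{859^23}. Equivalently: if it were, the tower law would give 6 = [F_{859^6}:F_859] dividing [F_{859^23}:F_859] = 23, contradiction.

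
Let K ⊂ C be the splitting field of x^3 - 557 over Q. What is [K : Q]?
[K : Q] = 6

The roots of x^3 - 557 are ∛557, ω∛557, ω^2∛557 where ω = e^(2πi/3) is a primitive cube root of unity, so K = Q(∛557, ω). Now [Q(∛557):Q] = 3 (since 557 is not a perfect cube, x^3 - 557 is irreducible) and [Q(ω):Q] = 2. Both 2 and 3 divide [K:Q], and [K:Q] ≤ 3·2 = 6, so [K:Q] = 6. (Equivalently: Q(∛557) ⊂ R but ω ∉ R, so [K : Q(∛557)] = 2.)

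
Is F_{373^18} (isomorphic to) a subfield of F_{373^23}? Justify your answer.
No: F_{373^18} is not a subfield of F_{373^23}

F_{p^m} embeds in F_{p^n} iff m | n. Here 18 ∤ 23 (since 23 = 1·18 + 5 with remainder 5 ≠ 0), so F_{373^18} is not a subfield of F_{373^23}. Equivalently: if it were, the tower law would give 18 = [F_{373^18}:F_373] dividing [F_{373^23}:F_373] = 23, contradiction.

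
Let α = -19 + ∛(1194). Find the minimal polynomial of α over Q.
m_α(x) = x^3 + 57x^2 + 1083x + 5665

Set β = α + 19 = ∛(1194), so β^3 = 1194. Then (α + 19)^3 - 1194 = 0, i.e. α is a root of g(x) = (x + 19)^3 - 1194 = x^3 + 57x^2 + 1083x + 5665. Since g(x) = h(x + 19) where h(x) = x^3 - 1194, and h is irreducible over Q (because 1194 is not a perfect cube, so h has no rational root, and a monic cubic with no rational root is irreducible), g is also irreducible (irreducibility is preserved under the substitution x → x + 19). Hence m_α(x) = x^3 + 57x^2 + 1083x + 5665.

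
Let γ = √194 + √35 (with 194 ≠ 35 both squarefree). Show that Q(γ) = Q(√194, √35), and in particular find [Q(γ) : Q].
[Q(γ) : Q] = 4 (equivalently, Q(γ) = Q(√194, √35))

Obviously Q(γ) ⊆ Q(√194, √35), and [Q(√194, √35):Q] = 4 (since 194, 35 are distinct squarefree integers > 1 with 6790 not a perfect square). To show equality we compute the minimal polynomial of γ. From γ = √194 + √35: γ^2 = 194 + 2√(6790) + 35 = 229 + 2√(6790), so γ^2 - 229 = 2√(6790); squaring, (γ^2 - 229)^2 = 4·6790, i.e. γ^4 - 458γ^2 + 52441 - 27160 = 0, i.e. γ^4 - 458γ^2 + 25281 = 0. So γ is a root of x^4 - 458x^2 + 25281. This polynomial is irreducible over Q: it has no rational root (each ±√194 ± √35 is irrational), and any factorization into two quadratics over Q would force √(6790) ∈ Q (pairing opposite roots) or √194, √35 ∈ Q (other pairings), all impossible. Hence [Q(γ):Q] = 4 = [Q(√194, √35):Q], so Q(γ) = Q(√194, √35).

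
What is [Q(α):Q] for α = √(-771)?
[Q(α):Q] = 2

[Q(α):Q] equals the degree of the minimal polynomial of α. Here α^2 = -771 and x^2 + 771 is irreducible (d = -771 is squarefree, ≠ 1, hence not a square), so deg(m_α) = 2. Thus [Q(α):Q] = 2.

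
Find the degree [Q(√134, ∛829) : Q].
[Q(√134, ∛829) : Q] = 6

Let L = Q(√134, ∛829). Since Q(√134) ⊂ L and [Q(√134):Q] = 2, the tower law gives 2 | [L:Q]. Likewise Q(∛829) ⊂ L with [Q(∛829):Q] = 3 (because 829 is not a perfect cube), so 3 | [L:Q]. As gcd(2,3) = 1, [L:Q] is divisible by 6. Conversely L is generated over Q by √134 and ∛829, so [L:Q] ≤ 2·3 = 6. Therefore [Q(√134, ∛829) : Q] = 6.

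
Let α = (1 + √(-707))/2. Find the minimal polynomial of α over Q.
m_α(x) = x^2 - x + 177

From 2α - 1 = √(-707), squaring gives (2α - 1)^2 = -707, i.e. 4α^2 - 4α + 1 = -707, so α^2 - α + (1 + 707)/4 = 0. Since -707 ≡ 1 (mod 4), (1 + 707)/4 = 177 ∈ Z. The polynomial x^2 - x + 177 has discriminant 1 - 4·(177) = -707, which is not a perfect square in Q (d = -707 is squarefree and ≠ 1), so x^2 - x + 177 is irreducible over Q. It is the minimal polynomial of α.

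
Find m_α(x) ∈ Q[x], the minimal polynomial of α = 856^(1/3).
m_α(x) = x^3 - 856

α satisfies α^3 = 856, so x^3 - 856 annihilates α. By the rational root test, a rational root p/q (in lowest terms) of x^3 - 856 would satisfy p^3 = 856 q^3, forcing q = 1 and p^3 = 856; but 856 is not a perfect cube, contradiction. A monic cubic over Q with no rational root is irreducible (any nontrivial factorization would include a linear factor). Hence x^3 - 856 is the minimal polynomial of α, and in particular [Q(α):Q] = 3.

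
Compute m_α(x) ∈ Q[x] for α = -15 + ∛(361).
m_α(x) = x^3 + 45x^2 + 675x + 3014

Set β = α + 15 = ∛(361), so β^3 = 361. Then (α + 15)^3 - 361 = 0, i.e. α is a root of g(x) = (x + 15)^3 - 361 = x^3 + 45x^2 + 675x + 3014. Since g(x) = h(x + 15) where h(x) = x^3 - 361, and h is irreducible over Q (because 361 is not a perfect cube, so h has no rational root, and a monic cubic with no rational root is irreducible), g is also irreducible (irreducibility is preserved under the substitution x → x + 15). Hence m_α(x) = x^3 + 45x^2 + 675x + 3014.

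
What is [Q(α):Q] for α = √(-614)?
[Q(α):Q] = 2

[Q(α):Q] equals the degree of the minimal polynomial of α. Here α^2 = -614 and x^2 + 614 is irreducible (d = -614 is squarefree, ≠ 1, hence not a square), so deg(m_α) = 2. Thus [Q(α):Q] = 2.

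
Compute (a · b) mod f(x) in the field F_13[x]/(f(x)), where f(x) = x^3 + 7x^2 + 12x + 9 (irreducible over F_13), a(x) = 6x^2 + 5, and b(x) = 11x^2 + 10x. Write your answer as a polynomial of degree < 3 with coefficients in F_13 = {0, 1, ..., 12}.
a · b ≡ 10x^2 + 3x + 4 (mod f(x))

Multiply in F_13[x]: a(x)·b(x) = (6x^2 + 5)·(11x^2 + 10x) = x^4 + 8x^3 + 3x^2 + 11x. This has degree ≥ 3, so divide by f(x) over F_13: x^4 + 8x^3 + 3x^2 + 11x = (x + 1)·(x^3 + 7x^2 + 12x + 9) + (10x^2 + 3x + 4). Hence a·b ≡ 10x^2 + 3x + 4 (mod f). (F_13[x]/(f) is a field with 13^3 = 2197 elements since f is irreducible of degree 3.)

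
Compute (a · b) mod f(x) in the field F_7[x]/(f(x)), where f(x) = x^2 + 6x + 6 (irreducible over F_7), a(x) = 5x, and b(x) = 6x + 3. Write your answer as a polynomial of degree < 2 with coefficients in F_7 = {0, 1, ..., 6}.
a · b ≡ 3x + 2 (mod f(x))

Multiply in F_7[x]: a(x)·b(x) = (5x)·(6x + 3) = 2x^2 + x. This has degree ≥ 2, so divide by f(x) over F_7: 2x^2 + x = (2)·(x^2 + 6x + 6) + (3x + 2). Hence a·b ≡ 3x + 2 (mod f). (F_7[x]/(f) is a field with 7^2 = 49 elements since f is irreducible of degree 2.)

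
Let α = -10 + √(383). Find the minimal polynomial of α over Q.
m_α(x) = x^2 + 20x - 283

From α + 10 = √(383), squaring gives (α + 10)^2 = 383, i.e. α^2 + 20α + 100 = 383, so α^2 + 20α - 283 = 0. The discriminant of x^2 + 20x - 283 is (20)^2 - 4·(-283) = 400 + 1132 = 1532, and 4·(383) is not a perfect square in Q since 383 is squarefree and ≠ 1. Hence x^2 + 20x - 283 is irreducible over Q and is the minimal polynomial of α.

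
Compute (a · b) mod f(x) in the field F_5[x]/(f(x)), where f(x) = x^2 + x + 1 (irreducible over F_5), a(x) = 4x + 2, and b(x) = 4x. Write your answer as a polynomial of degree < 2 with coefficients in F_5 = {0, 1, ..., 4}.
a · b ≡ 2x + 4 (mod f(x))

Multiply in F_5[x]: a(x)·b(x) = (4x + 2)·(4x) = x^2 + 3x. This has degree ≥ 2, so divide by f(x) over F_5: x^2 + 3x = (1)·(x^2 + x + 1) + (2x + 4). Hence a·b ≡ 2x + 4 (mod f). (F_5[x]/(f) is a field with 5^2 = 25 elements since f is irreducible of degree 2.)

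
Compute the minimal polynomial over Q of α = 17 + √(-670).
m_α(x) = x^2 - 34x + 959

From α - 17 = √(-670), squaring gives (α - 17)^2 = -670, i.e. α^2 - 34α + 289 = -670, so α^2 - 34α + 959 = 0. The discriminant of x^2 - 34x + 959 is (-34)^2 - 4·(959) = 1156 - 3836 = -2680, and 4·(-670) is not a perfect square in Q since -670 is squarefree and ≠ 1. Hence x^2 - 34x + 959 is irreducible over Q and is the minimal polynomial of α.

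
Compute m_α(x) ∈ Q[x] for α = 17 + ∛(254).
m_α(x) = x^3 - 51x^2 + 867x - 5167

Set β = α - 17 = ∛(254), so β^3 = 254. Then (α - 17)^3 - 254 = 0, i.e. α is a root of g(x) = (x - 17)^3 - 254 = x^3 - 51x^2 + 867x - 5167. Since g(x) = h(x - 17) where h(x) = x^3 - 254, and h is irreducible over Q (because 254 is not a perfect cube, so h has no rational root, and a monic cubic with no rational root is irreducible), g is also irreducible (irreducibility is preserved under the substitution x → x - 17). Hence m_α(x) = x^3 - 51x^2 + 867x - 5167.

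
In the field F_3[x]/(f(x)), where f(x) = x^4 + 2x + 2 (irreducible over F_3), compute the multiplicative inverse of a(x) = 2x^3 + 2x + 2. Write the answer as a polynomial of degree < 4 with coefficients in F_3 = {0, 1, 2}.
a(x)^(-1) ≡ 2x^3 + x + 2 (mod f(x))

Since f is irreducible over F_3, F_3[x]/(f) is a field and a(x) ≠ 0 has an inverse. Apply the extended Euclidean algorithm to f(x) and a(x) in F_3[x]: f(x) = (2x)·a(x) + (2x^2 + x + 2);  a(x) = (x + 1)·(2x^2 + x + 2) + (2x);  (2x^2 + x + 2) = (x + 2)·(2x) + (2). The last nonzero remainder is the constant 2 = gcd(f, a) in F_3. Back-substituting through the division chain expresses 2 = s(x)·a(x) + t(x)·f(x) with s(x) ≡ x^3 + 2x + 1 (mod f), so (x^3 + 2x + 1)·a(x) ≡ 2 (mod f). Multiplying by 2^(-1) ≡ 2 in F_3 gives a(x)^(-1) ≡ 2·(x^3 + 2x + 1) ≡ 2x^3 + x + 2 (mod f). Check: (2x^3 + 2x + 2)·(2x^3 + x + 2) = x^6 + 2x^3 + 2x^2 + 1 ≡ 1 (mod x^4 + 2x + 2).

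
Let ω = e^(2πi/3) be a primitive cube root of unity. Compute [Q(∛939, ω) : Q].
[Q(∛939, ω) : Q] = 6

[Q(∛939):Q] = 3 (min poly x^3 - 939, irreducible since 939 is not a perfect cube). [Q(ω):Q] = 2 (min poly x^2 + x + 1). Since Q(∛939) ⊂ R and ω ∉ R, we have ω ∉ Q(∛939), so x^2 + x + 1 remains irreducible over Q(∛939) and [Q(∛939, ω) : Q(∛939)] = 2. By the tower law, [Q(∛939, ω) : Q] = 3 · 2 = 6. (In fact Q(∛939, ω) is the splitting field of x^3 - 939 over Q.)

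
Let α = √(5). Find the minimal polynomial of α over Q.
m_α(x) = x^2 - 5

α satisfies α^2 - 5 = 0, so x^2 - 5 annihilates α. Since d = 5 is squarefree and ≠ 1, it is not a perfect square in Q, so x^2 - 5 has no rational root and is therefore irreducible over Q (a degree-2 polynomial over a field is irreducible iff it has no root). Hence m_α(x) = x^2 - 5.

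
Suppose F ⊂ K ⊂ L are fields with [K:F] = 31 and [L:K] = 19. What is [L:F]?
[L:F] = 589

The tower law says that for any tower of field extensions F ⊂ K ⊂ L with finite degrees, [L:F] = [L:K] · [K:F]. Here this gives [L:F] = 19 · 31 = 589.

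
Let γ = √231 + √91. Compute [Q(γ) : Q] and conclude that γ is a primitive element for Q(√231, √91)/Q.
[Q(γ) : Q] = 4 (equivalently, Q(γ) = Q(√231, √91))

Obviously Q(γ) ⊆ Q(√231, √91), and [Q(√231, √91):Q] = 4 (since 231, 91 are distinct squarefree integers > 1 with 21021 not a perfect square). To show equality we compute the minimal polynomial of γ. From γ = √231 + √91: γ^2 = 231 + 2√(21021) + 91 = 322 + 2√(21021), so γ^2 - 322 = 2√(21021); squaring, (γ^2 - 322)^2 = 4·21021, i.e. γ^4 - 644γ^2 + 103684 - 84084 = 0, i.e. γ^4 - 644γ^2 + 19600 = 0. So γ is a root of x^4 - 644x^2 + 19600. This polynomial is irreducible over Q: it has no rational root (each ±√231 ± √91 is irrational), and any factorization into two quadratics over Q would force √(21021) ∈ Q (pairing opposite roots) or √231, √91 ∈ Q (other pairings), all impossible. Hence [Q(γ):Q] = 4 = [Q(√231, √91):Q], so Q(γ) = Q(√231, √91).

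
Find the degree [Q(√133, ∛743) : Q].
[Q(√133, ∛743) : Q] = 6

Let L = Q(√133, ∛743). Since Q(√133) ⊂ L and [Q(√133):Q] = 2, the tower law gives 2 | [L:Q]. Likewise Q(∛743) ⊂ L with [Q(∛743):Q] = 3 (because 743 is not a perfect cube), so 3 | [L:Q]. As gcd(2,3) = 1, [L:Q] is divisible by 6. Conversely L is generated over Q by √133 and ∛743, so [L:Q] ≤ 2·3 = 6. Therefore [Q(√133, ∛743) : Q] = 6.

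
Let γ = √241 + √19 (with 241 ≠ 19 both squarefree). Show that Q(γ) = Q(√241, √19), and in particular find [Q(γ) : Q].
[Q(γ) : Q] = 4 (equivalently, Q(γ) = Q(√241, √19))

Obviously Q(γ) ⊆ Q(√241, √19), and [Q(√241, √19):Q] = 4 (since 241, 19 are distinct squarefree integers > 1 with 4579 not a perfect square). To show equality we compute the minimal polynomial of γ. From γ = √241 + √19: γ^2 = 241 + 2√(4579) + 19 = 260 + 2√(4579), so γ^2 - 260 = 2√(4579); squaring, (γ^2 - 260)^2 = 4·4579, i.e. γ^4 - 520γ^2 + 67600 - 18316 = 0, i.e. γ^4 - 520γ^2 + 49284 = 0. So γ is a root of x^4 - 520x^2 + 49284. This polynomial is irreducible over Q: it has no rational root (each ±√241 ± √19 is irrational), and any factorization into two quadratics over Q would force √(4579) ∈ Q (pairing opposite roots) or √241, √19 ∈ Q (other pairings), all impossible. Hence [Q(γ):Q] = 4 = [Q(√241, √19):Q], so Q(γ) = Q(√241, √19).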